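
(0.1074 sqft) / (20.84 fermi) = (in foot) 1.571e+12. Check: 1 sqft = 0.09290304 m^2, so 0.1074 sqft = 0.1074 * 0.09290304 = 0.0099777865 m^2. 1 fermi = 1e-15 m, so 20.84 fermi = 20.84 * 1e-15 = 2.084e-14 m. Combine: 0.0099777865 m^2 / 2.084e-14 m = 4.7878054e+11 m. 1 foot = 0.3048 m, so 4.7878054e+11 m = 4.7878054e+11 / 0.3048 = 1.5708023e+12 foot ≈ 1.571e+12 foot (4 s.f.).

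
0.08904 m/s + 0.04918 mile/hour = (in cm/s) 0.08904 m/s is already in m/s. 1 mile/hour = 0.44704 m/s, so 0.04918 mile/hour = 0.04918 * 0.44704 = 0.021985427 m/s. Sum: 0.08904 + 0.021985427 = 0.11102543 m/s. 1 cm/s = 0.01 m/s, so 0.11102543 m/s = 0.11102543 / 0.01 = 11.102543 cm/s ≈ 11.1 cm/s (4 s.f.). Final answer: 11.1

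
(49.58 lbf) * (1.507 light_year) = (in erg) 1 lbf = 4.4482216 N, so 49.58 lbf = 49.58 * 4.4482216 = 220.54283 N. 1 light_year = 9.4607305e+15 m, so 1.507 light_year = 1.507 * 9.4607305e+15 = 1.4257321e+16 m. Combine: 220.54283 N * 1.4257321e+16 m = 3.1443498e+18 J. 1 erg = 1e-07 J, so 3.1443498e+18 J = 3.1443498e+18 / 1e-07 = 3.1443498e+25 erg ≈ 3.144e+25 erg (4 s.f.). Final answer: 3.144e+25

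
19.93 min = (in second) 1196. Check: 1 min = 60 s, so 19.93 min = 19.93 * 60 = 1195.8 s. 1195.8 s = 1195.8 second ≈ 1196 second (4 s.f.).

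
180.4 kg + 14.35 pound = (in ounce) 6593. Check: 180.4 kg is already in kg. 1 pound = 0.45359237 kg, so 14.35 pound = 14.35 * 0.45359237 = 6.5090505 kg. Sum: 180.4 + 6.5090505 = 186.90905 kg. 1 ounce = 0.028349523 kg, so 186.90905 kg = 186.90905 / 0.028349523 = 6593.0227 ounce ≈ 6593 ounce (4 s.f.).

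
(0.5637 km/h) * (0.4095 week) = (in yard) 4.241e+04. Check: 1 km/h = 0.27777778 m/s, so 0.5637 km/h = 0.5637 * 0.27777778 = 0.15658333 m/s. 1 week = 604800 s, so 0.4095 week = 0.4095 * 604800 = 247665.6 s. Combine: 0.15658333 m/s * 247665.6 s = 38780.305 m. 1 yard = 0.9144 m, so 38780.305 m = 38780.305 / 0.9144 = 42410.657 yard ≈ 4.241e+04 yard (4 s.f.).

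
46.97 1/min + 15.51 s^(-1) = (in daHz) 1 1/min = 0.016666667 Hz, so 46.97 1/min = 46.97 * 0.016666667 = 0.78283333 Hz. 15.51 s^(-1) = 15.51 Hz. Sum: 0.78283333 + 15.51 = 16.292833 Hz. 1 daHz = 10 Hz, so 16.292833 Hz = 16.292833 / 10 = 1.6292833 daHz ≈ 1.629 daHz (4 s.f.). Final answer: 1.629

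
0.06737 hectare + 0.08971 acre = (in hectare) 1 hectare = 10000 m^2, so 0.06737 hectare = 0.06737 * 10000 = 673.7 m^2. 1 acre = 4046.8564 m^2, so 0.08971 acre = 0.08971 * 4046.8564 = 363.04349 m^2. Sum: 673.7 + 363.04349 = 1036.7435 m^2. 1 hectare = 10000 m^2, so 1036.7435 m^2 = 1036.7435 / 10000 = 0.10367435 hectare ≈ 0.1037 hectare (4 s.f.). Final answer: 0.1037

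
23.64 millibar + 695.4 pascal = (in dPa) 1 millibar = 100 Pa, so 23.64 millibar = 23.64 * 100 = 2364 Pa. 695.4 pascal = 695.4 Pa. Sum: 2364 + 695.4 = 3059.4 Pa. 1 dPa = 0.1 Pa, so 3059.4 Pa = 3059.4 / 0.1 = 30594 dPa ≈ 3.059e+04 dPa (4 s.f.). Final answer: 3.059e+04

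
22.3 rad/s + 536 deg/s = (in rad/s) 31.65. Check: 22.3 rad/s is already in rad/s. 1 deg/s = 0.017453293 rad/s, so 536 deg/s = 536 * 0.017453293 = 9.3549648 rad/s. Sum: 22.3 + 9.3549648 = 31.654965 rad/s. Result: 31.654965 rad/s ≈ 31.65 rad/s (4 s.f.).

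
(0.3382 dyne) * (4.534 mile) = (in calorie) 1 dyne = 1e-05 N, so 0.3382 dyne = 0.3382 * 1e-05 = 3.382e-06 N. 1 mile = 1609.344 m, so 4.534 mile = 4.534 * 1609.344 = 7296.7657 m. Combine: 3.382e-06 N * 7296.7657 m = 0.024677662 J. 1 calorie = 4.184 J, so 0.024677662 J = 0.024677662 / 4.184 = 0.0058981027 calorie ≈ 0.005898 calorie (4 s.f.). Final answer: 0.005898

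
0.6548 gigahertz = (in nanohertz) 1 gigahertz = 1e+09 Hz, so 0.6548 gigahertz = 0.6548 * 1e+09 = 6.548e+08 Hz. 1 nanohertz = 1e-09 Hz, so 6.548e+08 Hz = 6.548e+08 / 1e-09 = 6.548e+17 nanohertz. Final answer: 6.548e+17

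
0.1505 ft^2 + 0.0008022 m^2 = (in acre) 1 ft^2 = 0.09290304 m^2, so 0.1505 ft^2 = 0.1505 * 0.09290304 = 0.013981908 m^2. 0.0008022 m^2 is already in m^2. Sum: 0.013981908 + 0.0008022 = 0.014784108 m^2. 1 acre = 4046.8564 m^2, so 0.014784108 m^2 = 0.014784108 / 4046.8564 = 3.6532325e-06 acre ≈ 3.653e-06 acre (4 s.f.). Final answer: 3.653e-06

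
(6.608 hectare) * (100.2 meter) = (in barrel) 1 hectare = 10000 m^2, so 6.608 hectare = 6.608 * 10000 = 66080 m^2. 100.2 meter = 100.2 m. Combine: 66080 m^2 * 100.2 m = 6621216 m^3. 1 barrel = 0.15898729 m^3, so 6621216 m^3 = 6621216 / 0.15898729 = 41646196 barrel ≈ 4.165e+07 barrel (4 s.f.). Final answer: 4.165e+07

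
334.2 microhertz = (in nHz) 1 microhertz = 1e-06 Hz, so 334.2 microhertz = 334.2 * 1e-06 = 0.0003342 Hz. 1 nHz = 1e-09 Hz, so 0.0003342 Hz = 0.0003342 / 1e-09 = 334200 nHz ≈ 3.342e+05 nHz (4 s.f.). Final answer: 3.342e+05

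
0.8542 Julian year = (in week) 1 Julian year = 31557600 s, so 0.8542 Julian year = 0.8542 * 31557600 = 26956502 s. 1 week = 604800 s, so 26956502 s = 26956502 / 604800 = 44.570936 week ≈ 44.57 week (4 s.f.). Final answer: 44.57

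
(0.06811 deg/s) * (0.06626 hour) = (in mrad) 1 deg/s = 0.017453293 rad/s, so 0.06811 deg/s = 0.06811 * 0.017453293 = 0.0011887438 rad/s. 1 hour = 3600 s, so 0.06626 hour = 0.06626 * 3600 = 238.536 s. Combine: 0.0011887438 rad/s * 238.536 s = 0.28355818 rad. 1 mrad = 0.001 rad, so 0.28355818 rad = 0.28355818 / 0.001 = 283.55818 mrad ≈ 283.6 mrad (4 s.f.). Final answer: 283.6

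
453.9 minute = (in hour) 7.565. Check: 1 minute = 60 s, so 453.9 minute = 453.9 * 60 = 27234 s. 1 hour = 3600 s, so 27234 s = 27234 / 3600 = 7.565 hour.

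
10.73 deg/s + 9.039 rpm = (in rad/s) 1.134. Check: 1 deg/s = 0.017453293 rad/s, so 10.73 deg/s = 10.73 * 0.017453293 = 0.18727383 rad/s. 1 rpm = 0.10471976 rad/s, so 9.039 rpm = 9.039 * 0.10471976 = 0.94656187 rad/s. Sum: 0.18727383 + 0.94656187 = 1.1338357 rad/s. Result: 1.1338357 rad/s ≈ 1.134 rad/s (4 s.f.).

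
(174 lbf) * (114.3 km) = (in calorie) 1 lbf = 4.4482216 N, so 174 lbf = 174 * 4.4482216 = 773.99056 N. 1 km = 1000 m, so 114.3 km = 114.3 * 1000 = 114300 m. Combine: 773.99056 N * 114300 m = 88467121 J. 1 calorie = 4.184 J, so 88467121 J = 88467121 / 4.184 = 21144149 calorie ≈ 2.114e+07 calorie (4 s.f.). Final answer: 2.114e+07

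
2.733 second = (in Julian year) 2.733 second = 2.733 s. 1 Julian year = 31557600 s, so 2.733 s = 2.733 / 31557600 = 8.6603544e-08 Julian year ≈ 8.66e-08 Julian year (4 s.f.). Final answer: 8.66e-08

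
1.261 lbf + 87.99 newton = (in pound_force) 1 lbf = 4.4482216 N, so 1.261 lbf = 1.261 * 4.4482216 = 5.6092075 N. 87.99 newton = 87.99 N. Sum: 5.6092075 + 87.99 = 93.599207 N. 1 pound_force = 4.4482216 N, so 93.599207 N = 93.599207 / 4.4482216 = 21.041939 pound_force ≈ 21.04 pound_force (4 s.f.). Final answer: 21.04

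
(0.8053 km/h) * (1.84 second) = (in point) 1167. Check: 1 km/h = 0.27777778 m/s, so 0.8053 km/h = 0.8053 * 0.27777778 = 0.22369444 m/s. 1.84 second = 1.84 s. Combine: 0.22369444 m/s * 1.84 s = 0.41159778 m. 1 point = 0.00035277778 m, so 0.41159778 m = 0.41159778 / 0.00035277778 = 1166.7339 point ≈ 1167 point (4 s.f.).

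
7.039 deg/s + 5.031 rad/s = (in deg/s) 295.3. Check: 1 deg/s = 0.017453293 rad/s, so 7.039 deg/s = 7.039 * 0.017453293 = 0.12285373 rad/s. 5.031 rad/s is already in rad/s. Sum: 0.12285373 + 5.031 = 5.1538537 rad/s. 1 deg/s = 0.017453293 rad/s, so 5.1538537 rad/s = 5.1538537 / 0.017453293 = 295.29407 deg/s ≈ 295.3 deg/s (4 s.f.).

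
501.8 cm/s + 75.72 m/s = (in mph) 1 cm/s = 0.01 m/s, so 501.8 cm/s = 501.8 * 0.01 = 5.018 m/s. 75.72 m/s is already in m/s. Sum: 5.018 + 75.72 = 80.738 m/s. 1 mph = 0.44704 m/s, so 80.738 m/s = 80.738 / 0.44704 = 180.60576 mph ≈ 180.6 mph (4 s.f.). Final answer: 180.6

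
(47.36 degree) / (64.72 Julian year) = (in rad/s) 1 degree = 0.017453293 rad, so 47.36 degree = 47.36 * 0.017453293 = 0.82658793 rad. 1 Julian year = 31557600 s, so 64.72 Julian year = 64.72 * 31557600 = 2.0424079e+09 s. Combine: 0.82658793 rad / 2.0424079e+09 s = 4.0471247e-10 rad/s. Result: 4.0471247e-10 rad/s ≈ 4.047e-10 rad/s (4 s.f.). Final answer: 4.047e-10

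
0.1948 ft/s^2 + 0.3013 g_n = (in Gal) 301.4. Check: 1 ft/s^2 = 0.3048 m/s^2, so 0.1948 ft/s^2 = 0.1948 * 0.3048 = 0.05937504 m/s^2. 1 g_n = 9.80665 m/s^2, so 0.3013 g_n = 0.3013 * 9.80665 = 2.9547436 m/s^2. Sum: 0.05937504 + 2.9547436 = 3.0141187 m/s^2. 1 Gal = 0.01 m/s^2, so 3.0141187 m/s^2 = 3.0141187 / 0.01 = 301.41187 Gal ≈ 301.4 Gal (4 s.f.).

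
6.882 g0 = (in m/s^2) 67.49. Check: 1 g0 = 9.80665 m/s^2, so 6.882 g0 = 6.882 * 9.80665 = 67.489365 m/s^2. Result: 67.489365 m/s^2 ≈ 67.49 m/s^2 (4 s.f.).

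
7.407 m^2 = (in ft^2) 79.73. Check: 1 ft^2 = 0.09290304 m^2, so 7.407 m^2 = 7.407 / 0.09290304 = 79.728284 ft^2 ≈ 79.73 ft^2 (4 s.f.).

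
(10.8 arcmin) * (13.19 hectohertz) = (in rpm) 39.57. Check: 1 arcmin = 0.00029088821 rad, so 10.8 arcmin = 10.8 * 0.00029088821 = 0.0031415927 rad. 1 hectohertz = 100 Hz, so 13.19 hectohertz = 13.19 * 100 = 1319 Hz. Combine: 0.0031415927 rad * 1319 Hz = 4.1437607 rad/s. 1 rpm = 0.10471976 rad/s, so 4.1437607 rad/s = 4.1437607 / 0.10471976 = 39.57 rpm.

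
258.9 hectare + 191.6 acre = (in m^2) 3.364e+06. Check: 1 hectare = 10000 m^2, so 258.9 hectare = 258.9 * 10000 = 2589000 m^2. 1 acre = 4046.8564 m^2, so 191.6 acre = 191.6 * 4046.8564 = 775377.69 m^2. Sum: 2589000 + 775377.69 = 3364377.7 m^2. Result: 3364377.7 m^2 ≈ 3.364e+06 m^2 (4 s.f.).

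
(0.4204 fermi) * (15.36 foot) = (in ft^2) 2.119e-14. Check: 1 fermi = 1e-15 m, so 0.4204 fermi = 0.4204 * 1e-15 = 4.204e-16 m. 1 foot = 0.3048 m, so 15.36 foot = 15.36 * 0.3048 = 4.681728 m. Combine: 4.204e-16 m * 4.681728 m = 1.9681985e-15 m^2. 1 ft^2 = 0.09290304 m^2, so 1.9681985e-15 m^2 = 1.9681985e-15 / 0.09290304 = 2.1185512e-14 ft^2 ≈ 2.119e-14 ft^2 (4 s.f.).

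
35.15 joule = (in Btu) 0.03332. Check: 35.15 joule = 35.15 J. 1 Btu = 1055.0559 J, so 35.15 J = 35.15 / 1055.0559 = 0.033315772 Btu ≈ 0.03332 Btu (4 s.f.).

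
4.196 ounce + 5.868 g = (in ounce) 1 ounce = 0.028349523 kg, so 4.196 ounce = 4.196 * 0.028349523 = 0.1189546 kg. 1 g = 0.001 kg, so 5.868 g = 5.868 * 0.001 = 0.005868 kg. Sum: 0.1189546 + 0.005868 = 0.1248226 kg. 1 ounce = 0.028349523 kg, so 0.1248226 kg = 0.1248226 / 0.028349523 = 4.4029876 ounce ≈ 4.403 ounce (4 s.f.). Final answer: 4.403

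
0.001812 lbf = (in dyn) 1 lbf = 4.4482216 N, so 0.001812 lbf = 0.001812 * 4.4482216 = 0.0080601776 N. 1 dyn = 1e-05 N, so 0.0080601776 N = 0.0080601776 / 1e-05 = 806.01776 dyn ≈ 806 dyn (4 s.f.). Final answer: 806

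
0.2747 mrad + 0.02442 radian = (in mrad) 1 mrad = 0.001 rad, so 0.2747 mrad = 0.2747 * 0.001 = 0.0002747 rad. 0.02442 radian = 0.02442 rad. Sum: 0.0002747 + 0.02442 = 0.0246947 rad. 1 mrad = 0.001 rad, so 0.0246947 rad = 0.0246947 / 0.001 = 24.6947 mrad ≈ 24.69 mrad (4 s.f.). Final answer: 24.69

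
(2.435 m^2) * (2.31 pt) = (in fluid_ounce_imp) 69.84. Check: 2.435 m^2 is already in m^2. 1 pt = 0.00035277778 m, so 2.31 pt = 2.31 * 0.00035277778 = 0.00081491667 m. Combine: 2.435 m^2 * 0.00081491667 m = 0.0019843221 m^3. 1 fluid_ounce_imp = 2.8413063e-05 m^3, so 0.0019843221 m^3 = 0.0019843221 / 2.8413063e-05 = 69.838374 fluid_ounce_imp ≈ 69.84 fluid_ounce_imp (4 s.f.).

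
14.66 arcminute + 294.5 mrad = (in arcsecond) 6.162e+04. Check: 1 arcminute = 0.00029088821 rad, so 14.66 arcminute = 14.66 * 0.00029088821 = 0.0042644211 rad. 1 mrad = 0.001 rad, so 294.5 mrad = 294.5 * 0.001 = 0.2945 rad. Sum: 0.0042644211 + 0.2945 = 0.29876442 rad. 1 arcsecond = 4.8481368e-06 rad, so 0.29876442 rad = 0.29876442 / 4.8481368e-06 = 61624.585 arcsecond ≈ 6.162e+04 arcsecond (4 s.f.).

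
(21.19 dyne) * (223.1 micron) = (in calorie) 1 dyne = 1e-05 N, so 21.19 dyne = 21.19 * 1e-05 = 0.0002119 N. 1 micron = 1e-06 m, so 223.1 micron = 223.1 * 1e-06 = 0.0002231 m. Combine: 0.0002119 N * 0.0002231 m = 4.727489e-08 J. 1 calorie = 4.184 J, so 4.727489e-08 J = 4.727489e-08 / 4.184 = 1.129897e-08 calorie ≈ 1.13e-08 calorie (4 s.f.). Final answer: 1.13e-08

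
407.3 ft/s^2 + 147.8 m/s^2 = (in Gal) 1 ft/s^2 = 0.3048 m/s^2, so 407.3 ft/s^2 = 407.3 * 0.3048 = 124.14504 m/s^2. 147.8 m/s^2 is already in m/s^2. Sum: 124.14504 + 147.8 = 271.94504 m/s^2. 1 Gal = 0.01 m/s^2, so 271.94504 m/s^2 = 271.94504 / 0.01 = 27194.504 Gal ≈ 2.719e+04 Gal (4 s.f.). Final answer: 2.719e+04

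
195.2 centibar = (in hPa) 1 centibar = 1000 Pa, so 195.2 centibar = 195.2 * 1000 = 195200 Pa. 1 hPa = 100 Pa, so 195200 Pa = 195200 / 100 = 1952 hPa. Final answer: 1952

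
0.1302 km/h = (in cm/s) 1 km/h = 0.27777778 m/s, so 0.1302 km/h = 0.1302 * 0.27777778 = 0.036166667 m/s. 1 cm/s = 0.01 m/s, so 0.036166667 m/s = 0.036166667 / 0.01 = 3.6166667 cm/s ≈ 3.617 cm/s (4 s.f.). Final answer: 3.617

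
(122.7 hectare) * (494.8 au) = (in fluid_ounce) 1 hectare = 10000 m^2, so 122.7 hectare = 122.7 * 10000 = 1227000 m^2. 1 au = 1.4959787e+11 m, so 494.8 au = 494.8 * 1.4959787e+11 = 7.4021026e+13 m. Combine: 1227000 m^2 * 7.4021026e+13 m = 9.0823799e+19 m^3. 1 fluid_ounce = 2.957353e-05 m^3, so 9.0823799e+19 m^3 = 9.0823799e+19 / 2.957353e-05 = 3.071118e+24 fluid_ounce ≈ 3.071e+24 fluid_ounce (4 s.f.). Final answer: 3.071e+24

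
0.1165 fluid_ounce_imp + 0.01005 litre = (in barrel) 1 fluid_ounce_imp = 2.8413063e-05 m^3, so 0.1165 fluid_ounce_imp = 0.1165 * 2.8413063e-05 = 3.3101218e-06 m^3. 1 litre = 0.001 m^3, so 0.01005 litre = 0.01005 * 0.001 = 1.005e-05 m^3. Sum: 3.3101218e-06 + 1.005e-05 = 1.3360122e-05 m^3. 1 barrel = 0.15898729 m^3, so 1.3360122e-05 m^3 = 1.3360122e-05 / 0.15898729 = 8.4032638e-05 barrel ≈ 8.403e-05 barrel (4 s.f.). Final answer: 8.403e-05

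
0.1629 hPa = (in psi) 0.002363. Check: 1 hPa = 100 Pa, so 0.1629 hPa = 0.1629 * 100 = 16.29 Pa. 1 psi = 6894.7573 Pa, so 16.29 Pa = 16.29 / 6894.7573 = 0.0023626647 psi ≈ 0.002363 psi (4 s.f.).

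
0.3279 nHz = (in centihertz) 3.279e-08. Check: 1 nHz = 1e-09 Hz, so 0.3279 nHz = 0.3279 * 1e-09 = 3.279e-10 Hz. 1 centihertz = 0.01 Hz, so 3.279e-10 Hz = 3.279e-10 / 0.01 = 3.279e-08 centihertz.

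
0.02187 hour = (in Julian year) 2.495e-06. Check: 1 hour = 3600 s, so 0.02187 hour = 0.02187 * 3600 = 78.732 s. 1 Julian year = 31557600 s, so 78.732 s = 78.732 / 31557600 = 2.4948665e-06 Julian year ≈ 2.495e-06 Julian year (4 s.f.).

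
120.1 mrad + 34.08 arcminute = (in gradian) 8.277. Check: 1 mrad = 0.001 rad, so 120.1 mrad = 120.1 * 0.001 = 0.1201 rad. 1 arcminute = 0.00029088821 rad, so 34.08 arcminute = 34.08 * 0.00029088821 = 0.0099134702 rad. Sum: 0.1201 + 0.0099134702 = 0.13001347 rad. 1 gradian = 0.015707963 rad, so 0.13001347 rad = 0.13001347 / 0.015707963 = 8.2769146 gradian ≈ 8.277 gradian (4 s.f.).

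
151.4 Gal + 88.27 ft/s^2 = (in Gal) 1 Gal = 0.01 m/s^2, so 151.4 Gal = 151.4 * 0.01 = 1.514 m/s^2. 1 ft/s^2 = 0.3048 m/s^2, so 88.27 ft/s^2 = 88.27 * 0.3048 = 26.904696 m/s^2. Sum: 1.514 + 26.904696 = 28.418696 m/s^2. 1 Gal = 0.01 m/s^2, so 28.418696 m/s^2 = 28.418696 / 0.01 = 2841.8696 Gal ≈ 2842 Gal (4 s.f.). Final answer: 2842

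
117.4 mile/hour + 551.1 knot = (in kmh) 1 mile/hour = 0.44704 m/s, so 117.4 mile/hour = 117.4 * 0.44704 = 52.482496 m/s. 1 knot = 0.51444444 m/s, so 551.1 knot = 551.1 * 0.51444444 = 283.51033 m/s. Sum: 52.482496 + 283.51033 = 335.99283 m/s. 1 kmh = 0.27777778 m/s, so 335.99283 m/s = 335.99283 / 0.27777778 = 1209.5742 kmh ≈ 1210 kmh (4 s.f.). Final answer: 1210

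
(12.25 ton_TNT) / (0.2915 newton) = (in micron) 1.758e+17. Check: 1 ton_TNT = 4.184e+09 J, so 12.25 ton_TNT = 12.25 * 4.184e+09 = 5.1254e+10 J. 0.2915 newton = 0.2915 N. Combine: 5.1254e+10 J / 0.2915 N = 1.7582847e+11 m. 1 micron = 1e-06 m, so 1.7582847e+11 m = 1.7582847e+11 / 1e-06 = 1.7582847e+17 micron ≈ 1.758e+17 micron (4 s.f.).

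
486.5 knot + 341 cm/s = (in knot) 493.1. Check: 1 knot = 0.51444444 m/s, so 486.5 knot = 486.5 * 0.51444444 = 250.27722 m/s. 1 cm/s = 0.01 m/s, so 341 cm/s = 341 * 0.01 = 3.41 m/s. Sum: 250.27722 + 3.41 = 253.68722 m/s. 1 knot = 0.51444444 m/s, so 253.68722 m/s = 253.68722 / 0.51444444 = 493.12851 knot ≈ 493.1 knot (4 s.f.).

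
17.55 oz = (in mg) 4.975e+05. Check: 1 oz = 0.028349523 kg, so 17.55 oz = 17.55 * 0.028349523 = 0.49753413 kg. 1 mg = 1e-06 kg, so 0.49753413 kg = 0.49753413 / 1e-06 = 497534.13 mg ≈ 4.975e+05 mg (4 s.f.).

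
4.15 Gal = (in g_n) 1 Gal = 0.01 m/s^2, so 4.15 Gal = 4.15 * 0.01 = 0.0415 m/s^2. 1 g_n = 9.80665 m/s^2, so 0.0415 m/s^2 = 0.0415 / 9.80665 = 0.0042318223 g_n ≈ 0.004232 g_n (4 s.f.). Final answer: 0.004232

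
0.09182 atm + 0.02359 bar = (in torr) 1 atm = 101325 Pa, so 0.09182 atm = 0.09182 * 101325 = 9303.6615 Pa. 1 bar = 100000 Pa, so 0.02359 bar = 0.02359 * 100000 = 2359 Pa. Sum: 9303.6615 + 2359 = 11662.662 Pa. 1 torr = 133.32237 Pa, so 11662.662 Pa = 11662.662 / 133.32237 = 87.477155 torr ≈ 87.48 torr (4 s.f.). Final answer: 87.48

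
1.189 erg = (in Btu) 1.127e-10. Check: 1 erg = 1e-07 J, so 1.189 erg = 1.189 * 1e-07 = 1.189e-07 J. 1 Btu = 1055.0559 J, so 1.189e-07 J = 1.189e-07 / 1055.0559 = 1.1269546e-10 Btu ≈ 1.127e-10 Btu (4 s.f.).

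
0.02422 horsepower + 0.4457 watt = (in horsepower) 0.02482. Check: 1 horsepower = 745.69987 W, so 0.02422 horsepower = 0.02422 * 745.69987 = 18.060851 W. 0.4457 watt = 0.4457 W. Sum: 18.060851 + 0.4457 = 18.506551 W. 1 horsepower = 745.69987 W, so 18.506551 W = 18.506551 / 745.69987 = 0.024817694 horsepower ≈ 0.02482 horsepower (4 s.f.).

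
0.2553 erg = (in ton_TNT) 6.102e-18. Check: 1 erg = 1e-07 J, so 0.2553 erg = 0.2553 * 1e-07 = 2.553e-08 J. 1 ton_TNT = 4.184e+09 J, so 2.553e-08 J = 2.553e-08 / 4.184e+09 = 6.1018164e-18 ton_TNT ≈ 6.102e-18 ton_TNT (4 s.f.).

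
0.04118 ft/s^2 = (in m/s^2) 1 ft/s^2 = 0.3048 m/s^2, so 0.04118 ft/s^2 = 0.04118 * 0.3048 = 0.012551664 m/s^2. Result: 0.012551664 m/s^2 ≈ 0.01255 m/s^2 (4 s.f.). Final answer: 0.01255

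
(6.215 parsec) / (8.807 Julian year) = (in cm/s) 6.9e+10. Check: 1 parsec = 3.0856776e+16 m, so 6.215 parsec = 6.215 * 3.0856776e+16 = 1.9177486e+17 m. 1 Julian year = 31557600 s, so 8.807 Julian year = 8.807 * 31557600 = 2.7792778e+08 s. Combine: 1.9177486e+17 m / 2.7792778e+08 s = 6.9001688e+08 m/s. 1 cm/s = 0.01 m/s, so 6.9001688e+08 m/s = 6.9001688e+08 / 0.01 = 6.9001688e+10 cm/s ≈ 6.9e+10 cm/s (4 s.f.).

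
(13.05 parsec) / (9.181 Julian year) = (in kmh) 1 parsec = 3.0856776e+16 m, so 13.05 parsec = 13.05 * 3.0856776e+16 = 4.0268092e+17 m. 1 Julian year = 31557600 s, so 9.181 Julian year = 9.181 * 31557600 = 2.8973033e+08 s. Combine: 4.0268092e+17 m / 2.8973033e+08 s = 1.3898473e+09 m/s. 1 kmh = 0.27777778 m/s, so 1.3898473e+09 m/s = 1.3898473e+09 / 0.27777778 = 5.0034504e+09 kmh ≈ 5.003e+09 kmh (4 s.f.). Final answer: 5.003e+09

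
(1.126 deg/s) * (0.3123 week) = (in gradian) 1 deg/s = 0.017453293 rad/s, so 1.126 deg/s = 1.126 * 0.017453293 = 0.019652407 rad/s. 1 week = 604800 s, so 0.3123 week = 0.3123 * 604800 = 188879.04 s. Combine: 0.019652407 rad/s * 188879.04 s = 3711.9278 rad. 1 gradian = 0.015707963 rad, so 3711.9278 rad = 3711.9278 / 0.015707963 = 236308.67 gradian ≈ 2.363e+05 gradian (4 s.f.). Final answer: 2.363e+05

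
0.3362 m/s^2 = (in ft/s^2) 1.103. Check: 1 ft/s^2 = 0.3048 m/s^2, so 0.3362 m/s^2 = 0.3362 / 0.3048 = 1.1030184 ft/s^2 ≈ 1.103 ft/s^2 (4 s.f.).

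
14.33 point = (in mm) 1 point = 0.00035277778 m, so 14.33 point = 14.33 * 0.00035277778 = 0.0050553056 m. 1 mm = 0.001 m, so 0.0050553056 m = 0.0050553056 / 0.001 = 5.0553056 mm ≈ 5.055 mm (4 s.f.). Final answer: 5.055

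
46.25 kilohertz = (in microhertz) 4.625e+10. Check: 1 kilohertz = 1000 Hz, so 46.25 kilohertz = 46.25 * 1000 = 46250 Hz. 1 microhertz = 1e-06 Hz, so 46250 Hz = 46250 / 1e-06 = 4.625e+10 microhertz.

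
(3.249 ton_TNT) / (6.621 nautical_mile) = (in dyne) 1.109e+11. Check: 1 ton_TNT = 4.184e+09 J, so 3.249 ton_TNT = 3.249 * 4.184e+09 = 1.3593816e+10 J. 1 nautical_mile = 1852 m, so 6.621 nautical_mile = 6.621 * 1852 = 12262.092 m. Combine: 1.3593816e+10 J / 12262.092 m = 1108605 N. 1 dyne = 1e-05 N, so 1108605 N = 1108605 / 1e-05 = 1.108605e+11 dyne ≈ 1.109e+11 dyne (4 s.f.).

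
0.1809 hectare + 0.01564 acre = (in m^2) 1872. Check: 1 hectare = 10000 m^2, so 0.1809 hectare = 0.1809 * 10000 = 1809 m^2. 1 acre = 4046.8564 m^2, so 0.01564 acre = 0.01564 * 4046.8564 = 63.292834 m^2. Sum: 1809 + 63.292834 = 1872.2928 m^2. Result: 1872.2928 m^2 ≈ 1872 m^2 (4 s.f.).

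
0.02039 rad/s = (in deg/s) 1.168. Check: 1 deg/s = 0.017453293 rad/s, so 0.02039 rad/s = 0.02039 / 0.017453293 = 1.1682609 deg/s ≈ 1.168 deg/s (4 s.f.).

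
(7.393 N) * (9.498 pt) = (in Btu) 2.348e-05. Check: 7.393 N is already in N. 1 pt = 0.00035277778 m, so 9.498 pt = 9.498 * 0.00035277778 = 0.0033506833 m. Combine: 7.393 N * 0.0033506833 m = 0.024771602 J. 1 Btu = 1055.0559 J, so 0.024771602 J = 0.024771602 / 1055.0559 = 2.3478948e-05 Btu ≈ 2.348e-05 Btu (4 s.f.).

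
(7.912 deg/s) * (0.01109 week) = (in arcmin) 3.184e+06. Check: 1 deg/s = 0.017453293 rad/s, so 7.912 deg/s = 7.912 * 0.017453293 = 0.13809045 rad/s. 1 week = 604800 s, so 0.01109 week = 0.01109 * 604800 = 6707.232 s. Combine: 0.13809045 rad/s * 6707.232 s = 926.20469 rad. 1 arcmin = 0.00029088821 rad, so 926.20469 rad = 926.20469 / 0.00029088821 = 3184057.2 arcmin ≈ 3.184e+06 arcmin (4 s.f.).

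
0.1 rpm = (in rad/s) 0.01047. Check: 1 rpm = 0.10471976 rad/s, so 0.1 rpm = 0.1 * 0.10471976 = 0.010471976 rad/s. Result: 0.010471976 rad/s ≈ 0.01047 rad/s (4 s.f.).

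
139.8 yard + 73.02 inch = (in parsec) 1 yard = 0.9144 m, so 139.8 yard = 139.8 * 0.9144 = 127.83312 m. 1 inch = 0.0254 m, so 73.02 inch = 73.02 * 0.0254 = 1.854708 m. Sum: 127.83312 + 1.854708 = 129.68783 m. 1 parsec = 3.0856776e+16 m, so 129.68783 m = 129.68783 / 3.0856776e+16 = 4.2028963e-15 parsec ≈ 4.203e-15 parsec (4 s.f.). Final answer: 4.203e-15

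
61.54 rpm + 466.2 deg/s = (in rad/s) 1 rpm = 0.10471976 rad/s, so 61.54 rpm = 61.54 * 0.10471976 = 6.4444537 rad/s. 1 deg/s = 0.017453293 rad/s, so 466.2 deg/s = 466.2 * 0.017453293 = 8.136725 rad/s. Sum: 6.4444537 + 8.136725 = 14.581179 rad/s. Result: 14.581179 rad/s ≈ 14.58 rad/s (4 s.f.). Final answer: 14.58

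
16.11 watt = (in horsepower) 16.11 watt = 16.11 W. 1 horsepower = 745.69987 W, so 16.11 W = 16.11 / 745.69987 = 0.021603866 horsepower ≈ 0.0216 horsepower (4 s.f.). Final answer: 0.0216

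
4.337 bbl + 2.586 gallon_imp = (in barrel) 1 bbl = 0.15898729 m^3, so 4.337 bbl = 4.337 * 0.15898729 = 0.6895279 m^3. 1 gallon_imp = 0.00454609 m^3, so 2.586 gallon_imp = 2.586 * 0.00454609 = 0.011756189 m^3. Sum: 0.6895279 + 0.011756189 = 0.70128409 m^3. 1 barrel = 0.15898729 m^3, so 0.70128409 m^3 = 0.70128409 / 0.15898729 = 4.4109442 barrel ≈ 4.411 barrel (4 s.f.). Final answer: 4.411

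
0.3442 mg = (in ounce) 1.214e-05. Check: 1 mg = 1e-06 kg, so 0.3442 mg = 0.3442 * 1e-06 = 3.442e-07 kg. 1 ounce = 0.028349523 kg, so 3.442e-07 kg = 3.442e-07 / 0.028349523 = 1.2141298e-05 ounce ≈ 1.214e-05 ounce (4 s.f.).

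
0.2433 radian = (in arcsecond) 0.2433 radian = 0.2433 rad. 1 arcsecond = 4.8481368e-06 rad, so 0.2433 rad = 0.2433 / 4.8481368e-06 = 50184.227 arcsecond ≈ 5.018e+04 arcsecond (4 s.f.). Final answer: 5.018e+04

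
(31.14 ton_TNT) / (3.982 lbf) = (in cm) 1 ton_TNT = 4.184e+09 J, so 31.14 ton_TNT = 31.14 * 4.184e+09 = 1.3028976e+11 J. 1 lbf = 4.4482216 N, so 3.982 lbf = 3.982 * 4.4482216 = 17.712818 N. Combine: 1.3028976e+11 J / 17.712818 N = 7.3556764e+09 m. 1 cm = 0.01 m, so 7.3556764e+09 m = 7.3556764e+09 / 0.01 = 7.3556764e+11 cm ≈ 7.356e+11 cm (4 s.f.). Final answer: 7.356e+11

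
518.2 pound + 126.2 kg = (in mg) 3.613e+08. Check: 1 pound = 0.45359237 kg, so 518.2 pound = 518.2 * 0.45359237 = 235.05157 kg. 126.2 kg is already in kg. Sum: 235.05157 + 126.2 = 361.25157 kg. 1 mg = 1e-06 kg, so 361.25157 kg = 361.25157 / 1e-06 = 3.6125157e+08 mg ≈ 3.613e+08 mg (4 s.f.).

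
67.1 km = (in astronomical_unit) 4.485e-07. Check: 1 km = 1000 m, so 67.1 km = 67.1 * 1000 = 67100 m. 1 astronomical_unit = 1.4959787e+11 m, so 67100 m = 67100 / 1.4959787e+11 = 4.485358e-07 astronomical_unit ≈ 4.485e-07 astronomical_unit (4 s.f.).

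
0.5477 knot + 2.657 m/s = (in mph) 1 knot = 0.51444444 m/s, so 0.5477 knot = 0.5477 * 0.51444444 = 0.28176122 m/s. 2.657 m/s is already in m/s. Sum: 0.28176122 + 2.657 = 2.9387612 m/s. 1 mph = 0.44704 m/s, so 2.9387612 m/s = 2.9387612 / 0.44704 = 6.5738216 mph ≈ 6.574 mph (4 s.f.). Final answer: 6.574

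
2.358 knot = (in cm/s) 121.3. Check: 1 knot = 0.51444444 m/s, so 2.358 knot = 2.358 * 0.51444444 = 1.21306 m/s. 1 cm/s = 0.01 m/s, so 1.21306 m/s = 1.21306 / 0.01 = 121.306 cm/s ≈ 121.3 cm/s (4 s.f.).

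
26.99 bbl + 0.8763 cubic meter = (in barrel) 32.5. Check: 1 bbl = 0.15898729 m^3, so 26.99 bbl = 26.99 * 0.15898729 = 4.2910671 m^3. 0.8763 cubic meter = 0.8763 m^3. Sum: 4.2910671 + 0.8763 = 5.1673671 m^3. 1 barrel = 0.15898729 m^3, so 5.1673671 m^3 = 5.1673671 / 0.15898729 = 32.501761 barrel ≈ 32.5 barrel (4 s.f.).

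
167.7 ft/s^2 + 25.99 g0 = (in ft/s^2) 1 ft/s^2 = 0.3048 m/s^2, so 167.7 ft/s^2 = 167.7 * 0.3048 = 51.11496 m/s^2. 1 g0 = 9.80665 m/s^2, so 25.99 g0 = 25.99 * 9.80665 = 254.87483 m/s^2. Sum: 51.11496 + 254.87483 = 305.98979 m/s^2. 1 ft/s^2 = 0.3048 m/s^2, so 305.98979 m/s^2 = 305.98979 / 0.3048 = 1003.9035 ft/s^2 ≈ 1004 ft/s^2 (4 s.f.). Final answer: 1004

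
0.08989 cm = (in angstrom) 8.989e+06. Check: 1 cm = 0.01 m, so 0.08989 cm = 0.08989 * 0.01 = 0.0008989 m. 1 angstrom = 1e-10 m, so 0.0008989 m = 0.0008989 / 1e-10 = 8989000 angstrom ≈ 8.989e+06 angstrom (4 s.f.).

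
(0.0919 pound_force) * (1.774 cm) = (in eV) 4.526e+16. Check: 1 pound_force = 4.4482216 N, so 0.0919 pound_force = 0.0919 * 4.4482216 = 0.40879157 N. 1 cm = 0.01 m, so 1.774 cm = 1.774 * 0.01 = 0.01774 m. Combine: 0.40879157 N * 0.01774 m = 0.0072519624 J. 1 eV = 1.6021766e-19 J, so 0.0072519624 J = 0.0072519624 / 1.6021766e-19 = 4.5263189e+16 eV ≈ 4.526e+16 eV (4 s.f.).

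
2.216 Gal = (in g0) 0.00226. Check: 1 Gal = 0.01 m/s^2, so 2.216 Gal = 2.216 * 0.01 = 0.02216 m/s^2. 1 g0 = 9.80665 m/s^2, so 0.02216 m/s^2 = 0.02216 / 9.80665 = 0.0022596911 g0 ≈ 0.00226 g0 (4 s.f.).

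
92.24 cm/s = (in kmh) 1 cm/s = 0.01 m/s, so 92.24 cm/s = 92.24 * 0.01 = 0.9224 m/s. 1 kmh = 0.27777778 m/s, so 0.9224 m/s = 0.9224 / 0.27777778 = 3.32064 kmh ≈ 3.321 kmh (4 s.f.). Final answer: 3.321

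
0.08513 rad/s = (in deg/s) 4.878. Check: 1 deg/s = 0.017453293 rad/s, so 0.08513 rad/s = 0.08513 / 0.017453293 = 4.8775897 deg/s ≈ 4.878 deg/s (4 s.f.).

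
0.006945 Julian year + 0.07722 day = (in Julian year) 1 Julian year = 31557600 s, so 0.006945 Julian year = 0.006945 * 31557600 = 219167.53 s. 1 day = 86400 s, so 0.07722 day = 0.07722 * 86400 = 6671.808 s. Sum: 219167.53 + 6671.808 = 225839.34 s. 1 Julian year = 31557600 s, so 225839.34 s = 225839.34 / 31557600 = 0.0071564168 Julian year ≈ 0.007156 Julian year (4 s.f.). Final answer: 0.007156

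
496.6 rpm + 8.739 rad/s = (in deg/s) 1 rpm = 0.10471976 rad/s, so 496.6 rpm = 496.6 * 0.10471976 = 52.00383 rad/s. 8.739 rad/s is already in rad/s. Sum: 52.00383 + 8.739 = 60.74283 rad/s. 1 deg/s = 0.017453293 rad/s, so 60.74283 rad/s = 60.74283 / 0.017453293 = 3480.3078 deg/s ≈ 3480 deg/s (4 s.f.). Final answer: 3480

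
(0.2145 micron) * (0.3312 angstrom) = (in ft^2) 1 micron = 1e-06 m, so 0.2145 micron = 0.2145 * 1e-06 = 2.145e-07 m. 1 angstrom = 1e-10 m, so 0.3312 angstrom = 0.3312 * 1e-10 = 3.312e-11 m. Combine: 2.145e-07 m * 3.312e-11 m = 7.10424e-18 m^2. 1 ft^2 = 0.09290304 m^2, so 7.10424e-18 m^2 = 7.10424e-18 / 0.09290304 = 7.6469403e-17 ft^2 ≈ 7.647e-17 ft^2 (4 s.f.). Final answer: 7.647e-17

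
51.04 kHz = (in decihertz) 1 kHz = 1000 Hz, so 51.04 kHz = 51.04 * 1000 = 51040 Hz. 1 decihertz = 0.1 Hz, so 51040 Hz = 51040 / 0.1 = 510400 decihertz ≈ 5.104e+05 decihertz (4 s.f.). Final answer: 5.104e+05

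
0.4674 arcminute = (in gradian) 1 arcminute = 0.00029088821 rad, so 0.4674 arcminute = 0.4674 * 0.00029088821 = 0.00013596115 rad. 1 gradian = 0.015707963 rad, so 0.00013596115 rad = 0.00013596115 / 0.015707963 = 0.0086555556 gradian ≈ 0.008656 gradian (4 s.f.). Final answer: 0.008656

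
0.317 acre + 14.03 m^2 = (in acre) 1 acre = 4046.8564 m^2, so 0.317 acre = 0.317 * 4046.8564 = 1282.8535 m^2. 14.03 m^2 is already in m^2. Sum: 1282.8535 + 14.03 = 1296.8835 m^2. 1 acre = 4046.8564 m^2, so 1296.8835 m^2 = 1296.8835 / 4046.8564 = 0.32046689 acre ≈ 0.3205 acre (4 s.f.). Final answer: 0.3205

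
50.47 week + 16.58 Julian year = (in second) 5.537e+08. Check: 1 week = 604800 s, so 50.47 week = 50.47 * 604800 = 30524256 s. 1 Julian year = 31557600 s, so 16.58 Julian year = 16.58 * 31557600 = 5.2322501e+08 s. Sum: 30524256 + 5.2322501e+08 = 5.5374926e+08 s. 5.5374926e+08 s = 5.5374926e+08 second ≈ 5.537e+08 second (4 s.f.).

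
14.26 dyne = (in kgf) 1.454e-05. Check: 1 dyne = 1e-05 N, so 14.26 dyne = 14.26 * 1e-05 = 0.0001426 N. 1 kgf = 9.80665 N, so 0.0001426 N = 0.0001426 / 9.80665 = 1.4541153e-05 kgf ≈ 1.454e-05 kgf (4 s.f.).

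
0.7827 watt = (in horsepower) 0.7827 watt = 0.7827 W. 1 horsepower = 745.69987 W, so 0.7827 W = 0.7827 / 745.69987 = 0.001049618 horsepower ≈ 0.00105 horsepower (4 s.f.). Final answer: 0.00105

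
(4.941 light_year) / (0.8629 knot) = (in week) 1.741e+11. Check: 1 light_year = 9.4607305e+15 m, so 4.941 light_year = 4.941 * 9.4607305e+15 = 4.6745469e+16 m. 1 knot = 0.51444444 m/s, so 0.8629 knot = 0.8629 * 0.51444444 = 0.44391411 m/s. Combine: 4.6745469e+16 m / 0.44391411 m/s = 1.0530296e+17 s. 1 week = 604800 s, so 1.0530296e+17 s = 1.0530296e+17 / 604800 = 1.7411203e+11 week ≈ 1.741e+11 week (4 s.f.).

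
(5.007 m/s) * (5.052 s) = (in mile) 5.007 m/s is already in m/s. 5.052 s is already in s. Combine: 5.007 m/s * 5.052 s = 25.295364 m. 1 mile = 1609.344 m, so 25.295364 m = 25.295364 / 1609.344 = 0.01571781 mile ≈ 0.01572 mile (4 s.f.). Final answer: 0.01572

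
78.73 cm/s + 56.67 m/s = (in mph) 1 cm/s = 0.01 m/s, so 78.73 cm/s = 78.73 * 0.01 = 0.7873 m/s. 56.67 m/s is already in m/s. Sum: 0.7873 + 56.67 = 57.4573 m/s. 1 mph = 0.44704 m/s, so 57.4573 m/s = 57.4573 / 0.44704 = 128.52832 mph ≈ 128.5 mph (4 s.f.). Final answer: 128.5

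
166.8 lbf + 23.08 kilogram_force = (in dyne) 9.683e+07. Check: 1 lbf = 4.4482216 N, so 166.8 lbf = 166.8 * 4.4482216 = 741.96337 N. 1 kilogram_force = 9.80665 N, so 23.08 kilogram_force = 23.08 * 9.80665 = 226.33748 N. Sum: 741.96337 + 226.33748 = 968.30085 N. 1 dyne = 1e-05 N, so 968.30085 N = 968.30085 / 1e-05 = 96830085 dyne ≈ 9.683e+07 dyne (4 s.f.).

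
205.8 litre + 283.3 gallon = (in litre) 1278. Check: 1 litre = 0.001 m^3, so 205.8 litre = 205.8 * 0.001 = 0.2058 m^3. 1 gallon = 0.0037854118 m^3, so 283.3 gallon = 283.3 * 0.0037854118 = 1.0724072 m^3. Sum: 0.2058 + 1.0724072 = 1.2782072 m^3. 1 litre = 0.001 m^3, so 1.2782072 m^3 = 1.2782072 / 0.001 = 1278.2072 litre ≈ 1278 litre (4 s.f.).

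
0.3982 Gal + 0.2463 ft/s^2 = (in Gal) 7.905. Check: 1 Gal = 0.01 m/s^2, so 0.3982 Gal = 0.3982 * 0.01 = 0.003982 m/s^2. 1 ft/s^2 = 0.3048 m/s^2, so 0.2463 ft/s^2 = 0.2463 * 0.3048 = 0.07507224 m/s^2. Sum: 0.003982 + 0.07507224 = 0.07905424 m/s^2. 1 Gal = 0.01 m/s^2, so 0.07905424 m/s^2 = 0.07905424 / 0.01 = 7.905424 Gal ≈ 7.905 Gal (4 s.f.).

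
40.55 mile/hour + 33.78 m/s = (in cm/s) 5191. Check: 1 mile/hour = 0.44704 m/s, so 40.55 mile/hour = 40.55 * 0.44704 = 18.127472 m/s. 33.78 m/s is already in m/s. Sum: 18.127472 + 33.78 = 51.907472 m/s. 1 cm/s = 0.01 m/s, so 51.907472 m/s = 51.907472 / 0.01 = 5190.7472 cm/s ≈ 5191 cm/s (4 s.f.).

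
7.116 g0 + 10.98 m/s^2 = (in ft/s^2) 265. Check: 1 g0 = 9.80665 m/s^2, so 7.116 g0 = 7.116 * 9.80665 = 69.784121 m/s^2. 10.98 m/s^2 is already in m/s^2. Sum: 69.784121 + 10.98 = 80.764121 m/s^2. 1 ft/s^2 = 0.3048 m/s^2, so 80.764121 m/s^2 = 80.764121 / 0.3048 = 264.97415 ft/s^2 ≈ 265 ft/s^2 (4 s.f.).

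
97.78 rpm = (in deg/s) 1 rpm = 0.10471976 rad/s, so 97.78 rpm = 97.78 * 0.10471976 = 10.239498 rad/s. 1 deg/s = 0.017453293 rad/s, so 10.239498 rad/s = 10.239498 / 0.017453293 = 586.68 deg/s ≈ 586.7 deg/s (4 s.f.). Final answer: 586.7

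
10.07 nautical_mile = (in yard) 2.04e+04. Check: 1 nautical_mile = 1852 m, so 10.07 nautical_mile = 10.07 * 1852 = 18649.64 m. 1 yard = 0.9144 m, so 18649.64 m = 18649.64 / 0.9144 = 20395.494 yard ≈ 2.04e+04 yard (4 s.f.).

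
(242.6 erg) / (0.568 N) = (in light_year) 4.515e-21. Check: 1 erg = 1e-07 J, so 242.6 erg = 242.6 * 1e-07 = 2.426e-05 J. 0.568 N is already in N. Combine: 2.426e-05 J / 0.568 N = 4.2711268e-05 m. 1 light_year = 9.4607305e+15 m, so 4.2711268e-05 m = 4.2711268e-05 / 9.4607305e+15 = 4.5145845e-21 light_year ≈ 4.515e-21 light_year (4 s.f.).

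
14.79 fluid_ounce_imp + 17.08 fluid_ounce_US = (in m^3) 1 fluid_ounce_imp = 2.8413063e-05 m^3, so 14.79 fluid_ounce_imp = 14.79 * 2.8413063e-05 = 0.00042022919 m^3. 1 fluid_ounce_US = 2.957353e-05 m^3, so 17.08 fluid_ounce_US = 17.08 * 2.957353e-05 = 0.00050511588 m^3. Sum: 0.00042022919 + 0.00050511588 = 0.00092534508 m^3. Result: 0.00092534508 m^3 ≈ 0.0009253 m^3 (4 s.f.). Final answer: 0.0009253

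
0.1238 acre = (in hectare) 1 acre = 4046.8564 m^2, so 0.1238 acre = 0.1238 * 4046.8564 = 501.00083 m^2. 1 hectare = 10000 m^2, so 501.00083 m^2 = 501.00083 / 10000 = 0.050100083 hectare ≈ 0.0501 hectare (4 s.f.). Final answer: 0.0501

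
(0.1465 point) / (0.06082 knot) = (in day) 1 point = 0.00035277778 m, so 0.1465 point = 0.1465 * 0.00035277778 = 5.1681944e-05 m. 1 knot = 0.51444444 m/s, so 0.06082 knot = 0.06082 * 0.51444444 = 0.031288511 m/s. Combine: 5.1681944e-05 m / 0.031288511 m/s = 0.0016517866 s. 1 day = 86400 s, so 0.0016517866 s = 0.0016517866 / 86400 = 1.9117901e-08 day ≈ 1.912e-08 day (4 s.f.). Final answer: 1.912e-08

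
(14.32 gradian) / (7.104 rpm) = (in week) 1 gradian = 0.015707963 rad, so 14.32 gradian = 14.32 * 0.015707963 = 0.22493803 rad. 1 rpm = 0.10471976 rad/s, so 7.104 rpm = 7.104 * 0.10471976 = 0.74392914 rad/s. Combine: 0.22493803 rad / 0.74392914 rad/s = 0.30236486 s. 1 week = 604800 s, so 0.30236486 s = 0.30236486 / 604800 = 4.9994191e-07 week ≈ 4.999e-07 week (4 s.f.). Final answer: 4.999e-07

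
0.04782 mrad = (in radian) 1 mrad = 0.001 rad, so 0.04782 mrad = 0.04782 * 0.001 = 4.782e-05 rad. 4.782e-05 rad = 4.782e-05 radian. Final answer: 4.782e-05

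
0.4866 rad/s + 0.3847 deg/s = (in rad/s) 0.4933. Check: 0.4866 rad/s is already in rad/s. 1 deg/s = 0.017453293 rad/s, so 0.3847 deg/s = 0.3847 * 0.017453293 = 0.0067142816 rad/s. Sum: 0.4866 + 0.0067142816 = 0.49331428 rad/s. Result: 0.49331428 rad/s ≈ 0.4933 rad/s (4 s.f.).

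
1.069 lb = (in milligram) 4.849e+05. Check: 1 lb = 0.45359237 kg, so 1.069 lb = 1.069 * 0.45359237 = 0.48489024 kg. 1 milligram = 1e-06 kg, so 0.48489024 kg = 0.48489024 / 1e-06 = 484890.24 milligram ≈ 4.849e+05 milligram (4 s.f.).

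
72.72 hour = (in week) 0.4329. Check: 1 hour = 3600 s, so 72.72 hour = 72.72 * 3600 = 261792 s. 1 week = 604800 s, so 261792 s = 261792 / 604800 = 0.43285714 week ≈ 0.4329 week (4 s.f.).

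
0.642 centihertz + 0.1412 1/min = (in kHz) 8.773e-06. Check: 1 centihertz = 0.01 Hz, so 0.642 centihertz = 0.642 * 0.01 = 0.00642 Hz. 1 1/min = 0.016666667 Hz, so 0.1412 1/min = 0.1412 * 0.016666667 = 0.0023533333 Hz. Sum: 0.00642 + 0.0023533333 = 0.0087733333 Hz. 1 kHz = 1000 Hz, so 0.0087733333 Hz = 0.0087733333 / 1000 = 8.7733333e-06 kHz ≈ 8.773e-06 kHz (4 s.f.).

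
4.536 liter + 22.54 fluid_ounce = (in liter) 1 liter = 0.001 m^3, so 4.536 liter = 4.536 * 0.001 = 0.004536 m^3. 1 fluid_ounce = 2.957353e-05 m^3, so 22.54 fluid_ounce = 22.54 * 2.957353e-05 = 0.00066658736 m^3. Sum: 0.004536 + 0.00066658736 = 0.0052025874 m^3. 1 liter = 0.001 m^3, so 0.0052025874 m^3 = 0.0052025874 / 0.001 = 5.2025874 liter ≈ 5.203 liter (4 s.f.). Final answer: 5.203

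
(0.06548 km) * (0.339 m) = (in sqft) 1 km = 1000 m, so 0.06548 km = 0.06548 * 1000 = 65.48 m. 0.339 m is already in m. Combine: 65.48 m * 0.339 m = 22.19772 m^2. 1 sqft = 0.09290304 m^2, so 22.19772 m^2 = 22.19772 / 0.09290304 = 238.93427 sqft ≈ 238.9 sqft (4 s.f.). Final answer: 238.9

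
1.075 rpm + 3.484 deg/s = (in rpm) 1 rpm = 0.10471976 rad/s, so 1.075 rpm = 1.075 * 0.10471976 = 0.11257374 rad/s. 1 deg/s = 0.017453293 rad/s, so 3.484 deg/s = 3.484 * 0.017453293 = 0.060807271 rad/s. Sum: 0.11257374 + 0.060807271 = 0.17338101 rad/s. 1 rpm = 0.10471976 rad/s, so 0.17338101 rad/s = 0.17338101 / 0.10471976 = 1.6556667 rpm ≈ 1.656 rpm (4 s.f.). Final answer: 1.656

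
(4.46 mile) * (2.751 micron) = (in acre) 4.879e-06. Check: 1 mile = 1609.344 m, so 4.46 mile = 4.46 * 1609.344 = 7177.6742 m. 1 micron = 1e-06 m, so 2.751 micron = 2.751 * 1e-06 = 2.751e-06 m. Combine: 7177.6742 m * 2.751e-06 m = 0.019745782 m^2. 1 acre = 4046.8564 m^2, so 0.019745782 m^2 = 0.019745782 / 4046.8564 = 4.879289e-06 acre ≈ 4.879e-06 acre (4 s.f.).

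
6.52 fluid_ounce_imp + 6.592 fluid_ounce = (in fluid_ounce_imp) 13.38. Check: 1 fluid_ounce_imp = 2.8413063e-05 m^3, so 6.52 fluid_ounce_imp = 6.52 * 2.8413063e-05 = 0.00018525317 m^3. 1 fluid_ounce = 2.957353e-05 m^3, so 6.592 fluid_ounce = 6.592 * 2.957353e-05 = 0.00019494871 m^3. Sum: 0.00018525317 + 0.00019494871 = 0.00038020187 m^3. 1 fluid_ounce_imp = 2.8413063e-05 m^3, so 0.00038020187 m^3 = 0.00038020187 / 2.8413063e-05 = 13.381235 fluid_ounce_imp ≈ 13.38 fluid_ounce_imp (4 s.f.).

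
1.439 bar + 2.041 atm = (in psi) 1 bar = 100000 Pa, so 1.439 bar = 1.439 * 100000 = 143900 Pa. 1 atm = 101325 Pa, so 2.041 atm = 2.041 * 101325 = 206804.32 Pa. Sum: 143900 + 206804.32 = 350704.32 Pa. 1 psi = 6894.7573 Pa, so 350704.32 Pa = 350704.32 / 6894.7573 = 50.865362 psi ≈ 50.87 psi (4 s.f.). Final answer: 50.87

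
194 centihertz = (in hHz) 0.0194. Check: 1 centihertz = 0.01 Hz, so 194 centihertz = 194 * 0.01 = 1.94 Hz. 1 hHz = 100 Hz, so 1.94 Hz = 1.94 / 100 = 0.0194 hHz.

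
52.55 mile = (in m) 1 mile = 1609.344 m, so 52.55 mile = 52.55 * 1609.344 = 84571.027 m. Result: 84571.027 m ≈ 8.457e+04 m (4 s.f.). Final answer: 8.457e+04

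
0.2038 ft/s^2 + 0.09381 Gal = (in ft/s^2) 1 ft/s^2 = 0.3048 m/s^2, so 0.2038 ft/s^2 = 0.2038 * 0.3048 = 0.06211824 m/s^2. 1 Gal = 0.01 m/s^2, so 0.09381 Gal = 0.09381 * 0.01 = 0.0009381 m/s^2. Sum: 0.06211824 + 0.0009381 = 0.06305634 m/s^2. 1 ft/s^2 = 0.3048 m/s^2, so 0.06305634 m/s^2 = 0.06305634 / 0.3048 = 0.20687776 ft/s^2 ≈ 0.2069 ft/s^2 (4 s.f.). Final answer: 0.2069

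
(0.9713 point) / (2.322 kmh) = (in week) 8.784e-10. Check: 1 point = 0.00035277778 m, so 0.9713 point = 0.9713 * 0.00035277778 = 0.00034265306 m. 1 kmh = 0.27777778 m/s, so 2.322 kmh = 2.322 * 0.27777778 = 0.645 m/s. Combine: 0.00034265306 m / 0.645 m/s = 0.00053124505 s. 1 week = 604800 s, so 0.00053124505 s = 0.00053124505 / 604800 = 8.7838136e-10 week ≈ 8.784e-10 week (4 s.f.).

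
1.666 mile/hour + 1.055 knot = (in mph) 2.88. Check: 1 mile/hour = 0.44704 m/s, so 1.666 mile/hour = 1.666 * 0.44704 = 0.74476864 m/s. 1 knot = 0.51444444 m/s, so 1.055 knot = 1.055 * 0.51444444 = 0.54273889 m/s. Sum: 0.74476864 + 0.54273889 = 1.2875075 m/s. 1 mph = 0.44704 m/s, so 1.2875075 m/s = 1.2875075 / 0.44704 = 2.8800723 mph ≈ 2.88 mph (4 s.f.).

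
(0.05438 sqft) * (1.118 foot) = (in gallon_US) 1 sqft = 0.09290304 m^2, so 0.05438 sqft = 0.05438 * 0.09290304 = 0.0050520673 m^2. 1 foot = 0.3048 m, so 1.118 foot = 1.118 * 0.3048 = 0.3407664 m. Combine: 0.0050520673 m^2 * 0.3407664 m = 0.0017215748 m^3. 1 gallon_US = 0.0037854118 m^3, so 0.0017215748 m^3 = 0.0017215748 / 0.0037854118 = 0.45479195 gallon_US ≈ 0.4548 gallon_US (4 s.f.). Final answer: 0.4548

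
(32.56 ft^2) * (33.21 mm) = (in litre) 1 ft^2 = 0.09290304 m^2, so 32.56 ft^2 = 32.56 * 0.09290304 = 3.024923 m^2. 1 mm = 0.001 m, so 33.21 mm = 33.21 * 0.001 = 0.03321 m. Combine: 3.024923 m^2 * 0.03321 m = 0.10045769 m^3. 1 litre = 0.001 m^3, so 0.10045769 m^3 = 0.10045769 / 0.001 = 100.45769 litre ≈ 100.5 litre (4 s.f.). Final answer: 100.5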